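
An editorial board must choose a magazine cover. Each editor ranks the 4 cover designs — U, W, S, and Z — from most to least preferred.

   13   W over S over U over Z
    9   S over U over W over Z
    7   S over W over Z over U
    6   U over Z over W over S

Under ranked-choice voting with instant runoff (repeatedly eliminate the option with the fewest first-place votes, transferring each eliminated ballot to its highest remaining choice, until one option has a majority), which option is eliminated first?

Round 1: S 16, W 13, U 6, Z 0. Z has the fewest and is eliminated.
Round 2: S 16, W 13, U 6. U has the fewest and is eliminated.
Round 3: W 19, S 16. W has a majority.

Z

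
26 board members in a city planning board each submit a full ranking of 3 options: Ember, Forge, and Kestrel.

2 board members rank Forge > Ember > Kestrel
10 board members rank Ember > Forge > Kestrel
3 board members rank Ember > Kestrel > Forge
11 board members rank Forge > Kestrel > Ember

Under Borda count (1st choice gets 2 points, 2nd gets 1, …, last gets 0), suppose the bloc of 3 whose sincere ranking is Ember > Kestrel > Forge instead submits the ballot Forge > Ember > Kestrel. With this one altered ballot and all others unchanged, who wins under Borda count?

Borda totals with the altered ballot: Ember 25, Forge 42, Kestrel 11.
The winner is unchanged: still Forge.

Forge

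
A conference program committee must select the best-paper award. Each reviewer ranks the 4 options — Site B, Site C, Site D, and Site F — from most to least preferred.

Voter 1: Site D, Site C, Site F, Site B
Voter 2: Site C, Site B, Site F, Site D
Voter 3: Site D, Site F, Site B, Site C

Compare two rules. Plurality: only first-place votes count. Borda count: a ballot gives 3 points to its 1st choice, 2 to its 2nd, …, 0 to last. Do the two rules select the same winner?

Plurality first-place counts: Site B 0, Site C 1, Site D 2, Site F 0 → Site D.
Borda totals: Site B 3, Site C 5, Site D 6, Site F 4 → Site D.
The two rules agree on Site D.

Yes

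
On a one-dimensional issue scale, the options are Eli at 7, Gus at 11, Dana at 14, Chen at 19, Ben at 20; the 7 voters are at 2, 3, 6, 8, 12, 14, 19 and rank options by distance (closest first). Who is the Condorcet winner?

With single-peaked preferences on a line, the Condorcet winner is the candidate closest to the median voter.
The median voter (position 8) is closest to Eli at 7.
Check: Eli vs Ben — voters closer to Eli: 5 of 7.

Eli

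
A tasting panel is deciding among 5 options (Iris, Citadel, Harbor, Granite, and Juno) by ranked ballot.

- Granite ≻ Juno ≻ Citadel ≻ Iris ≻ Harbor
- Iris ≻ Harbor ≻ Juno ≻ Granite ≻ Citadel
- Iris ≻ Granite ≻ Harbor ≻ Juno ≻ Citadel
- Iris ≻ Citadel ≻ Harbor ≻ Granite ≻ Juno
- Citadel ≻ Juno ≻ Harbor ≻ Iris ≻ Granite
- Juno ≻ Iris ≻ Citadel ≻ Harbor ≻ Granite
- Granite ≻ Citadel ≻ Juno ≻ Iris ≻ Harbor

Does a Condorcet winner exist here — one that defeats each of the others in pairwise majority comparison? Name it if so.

Head-to-head results (7 voters total):
Iris vs Citadel: Iris wins 4–3.
Iris vs Harbor: Iris wins 6–1.
Iris vs Granite: Iris wins 5–2.
Iris vs Juno: Juno wins 4–3.
Citadel vs Harbor: Citadel wins 5–2.
Citadel vs Granite: Granite wins 4–3.
Citadel vs Juno: Juno wins 4–3.
Harbor vs Granite: Harbor wins 4–3.
Harbor vs Juno: Juno wins 4–3.
Granite vs Juno: Granite wins 4–3.
No candidate beats all others: Iris beats Granite beats Juno beats Iris, a majority cycle.

No Condorcet winner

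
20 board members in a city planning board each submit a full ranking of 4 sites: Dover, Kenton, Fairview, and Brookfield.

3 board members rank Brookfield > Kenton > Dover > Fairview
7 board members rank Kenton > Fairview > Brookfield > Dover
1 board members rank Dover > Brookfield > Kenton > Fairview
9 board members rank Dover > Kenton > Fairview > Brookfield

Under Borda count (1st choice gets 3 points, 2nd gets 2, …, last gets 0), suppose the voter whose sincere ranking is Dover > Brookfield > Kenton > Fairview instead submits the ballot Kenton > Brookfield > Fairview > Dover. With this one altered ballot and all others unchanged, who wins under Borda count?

Borda totals with the altered ballot: Dover 30, Kenton 48, Fairview 24, Brookfield 18.
The winner is unchanged: still Kenton.

Kenton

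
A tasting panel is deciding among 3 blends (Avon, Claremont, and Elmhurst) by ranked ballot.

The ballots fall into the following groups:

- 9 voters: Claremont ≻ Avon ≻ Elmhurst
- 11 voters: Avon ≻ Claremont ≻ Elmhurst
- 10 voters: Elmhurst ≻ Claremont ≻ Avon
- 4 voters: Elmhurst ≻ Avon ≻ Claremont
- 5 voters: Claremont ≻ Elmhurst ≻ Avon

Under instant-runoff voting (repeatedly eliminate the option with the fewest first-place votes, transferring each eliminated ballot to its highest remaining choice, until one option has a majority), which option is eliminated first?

Avon

Round 1: Claremont 14, Elmhurst 14, Avon 11. Avon has the fewest and is eliminated.
Round 2: Claremont 25, Elmhurst 14. Claremont has a majority.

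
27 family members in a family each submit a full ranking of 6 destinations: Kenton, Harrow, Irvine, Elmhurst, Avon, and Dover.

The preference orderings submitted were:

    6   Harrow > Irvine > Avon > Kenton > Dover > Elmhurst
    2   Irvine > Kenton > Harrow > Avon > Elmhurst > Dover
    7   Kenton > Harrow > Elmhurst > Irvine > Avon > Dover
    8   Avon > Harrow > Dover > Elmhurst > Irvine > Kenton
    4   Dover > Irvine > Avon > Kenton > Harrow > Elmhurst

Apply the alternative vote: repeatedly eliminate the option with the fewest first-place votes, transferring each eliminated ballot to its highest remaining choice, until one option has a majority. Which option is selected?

Round 1: Avon 8, Kenton 7, Harrow 6, Dover 4, Irvine 2, Elmhurst 0. Elmhurst has the fewest and is eliminated.
Round 2: Avon 8, Kenton 7, Harrow 6, Dover 4, Irvine 2. Irvine has the fewest and is eliminated.
Round 3: Kenton 9, Avon 8, Harrow 6, Dover 4. Dover has the fewest and is eliminated.
Round 4: Avon 12, Kenton 9, Harrow 6. Harrow has the fewest and is eliminated.
Round 5: Avon 18, Kenton 9. Avon has a majority.

Avon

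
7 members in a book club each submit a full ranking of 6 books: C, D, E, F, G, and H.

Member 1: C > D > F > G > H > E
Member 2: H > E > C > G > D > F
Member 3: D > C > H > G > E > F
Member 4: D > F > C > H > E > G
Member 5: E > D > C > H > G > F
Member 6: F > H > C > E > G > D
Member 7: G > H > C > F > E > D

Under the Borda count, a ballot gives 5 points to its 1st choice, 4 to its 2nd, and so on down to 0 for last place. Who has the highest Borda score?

C

Borda scores:
  C: 5 + 3 + 4 + 3 + 3 + 3 + 3 = 24
  D: 4 + 1 + 5 + 5 + 4 + 0 + 0 = 19
  E: 0 + 4 + 1 + 1 + 5 + 2 + 1 = 14
  F: 3 + 0 + 0 + 4 + 0 + 5 + 2 = 14
  G: 2 + 2 + 2 + 0 + 1 + 1 + 5 = 13
  H: 1 + 5 + 3 + 2 + 2 + 4 + 4 = 21
C has the highest total.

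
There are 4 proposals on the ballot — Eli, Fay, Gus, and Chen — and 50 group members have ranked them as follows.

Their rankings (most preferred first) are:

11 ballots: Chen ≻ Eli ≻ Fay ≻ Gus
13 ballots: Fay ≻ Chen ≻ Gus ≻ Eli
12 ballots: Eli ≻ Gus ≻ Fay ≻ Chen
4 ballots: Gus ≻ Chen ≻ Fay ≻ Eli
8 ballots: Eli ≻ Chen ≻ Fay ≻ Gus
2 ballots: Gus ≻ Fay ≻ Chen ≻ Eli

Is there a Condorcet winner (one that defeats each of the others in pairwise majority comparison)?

No

Head-to-head results (50 voters total):
Eli vs Fay: Eli wins 31–19.
Eli vs Gus: Eli wins 31–19.
Eli vs Chen: Chen wins 30–20.
Fay vs Gus: Fay wins 32–18.
Fay vs Chen: Fay wins 27–23.
Gus vs Chen: Chen wins 32–18.
No candidate beats all others: Eli beats Fay beats Chen beats Eli, a majority cycle.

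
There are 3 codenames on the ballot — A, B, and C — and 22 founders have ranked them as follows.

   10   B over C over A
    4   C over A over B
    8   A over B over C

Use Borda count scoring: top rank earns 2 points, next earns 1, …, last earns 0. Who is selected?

Borda scores:
  A: 10·0 + 4·1 + 8·2 = 20
  B: 10·2 + 4·0 + 8·1 = 28
  C: 10·1 + 4·2 + 8·0 = 18
B has the highest total.

B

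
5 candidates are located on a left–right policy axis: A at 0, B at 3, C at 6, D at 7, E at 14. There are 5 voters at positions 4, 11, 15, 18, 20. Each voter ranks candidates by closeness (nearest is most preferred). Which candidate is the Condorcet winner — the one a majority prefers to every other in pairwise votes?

With single-peaked preferences on a line, the Condorcet winner is the candidate closest to the median voter.
The median voter (position 15) is closest to E at 14.
Check: E vs A — voters closer to E: 4 of 5.

E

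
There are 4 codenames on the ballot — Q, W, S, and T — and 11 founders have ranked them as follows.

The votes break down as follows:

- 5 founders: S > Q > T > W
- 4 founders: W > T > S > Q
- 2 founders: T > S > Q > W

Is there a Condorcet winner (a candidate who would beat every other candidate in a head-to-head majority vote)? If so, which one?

T

Head-to-head results (11 voters total):
Q vs W: Q wins 7–4.
Q vs S: S wins 11–0.
Q vs T: T wins 6–5.
W vs S: S wins 7–4.
W vs T: T wins 7–4.
S vs T: T wins 6–5.
T beats each rival — Q (6–5), W (7–4), S (6–5) — so T is the Condorcet winner.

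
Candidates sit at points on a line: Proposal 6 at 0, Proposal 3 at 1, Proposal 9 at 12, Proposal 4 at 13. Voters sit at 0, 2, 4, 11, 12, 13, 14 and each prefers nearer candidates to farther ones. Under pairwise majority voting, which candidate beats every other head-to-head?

With single-peaked preferences on a line, the Condorcet winner is the candidate closest to the median voter.
The median voter (position 11) is closest to Proposal 9 at 12.
Check: Proposal 9 vs Proposal 3 — voters closer to Proposal 9: 4 of 7.

Proposal 9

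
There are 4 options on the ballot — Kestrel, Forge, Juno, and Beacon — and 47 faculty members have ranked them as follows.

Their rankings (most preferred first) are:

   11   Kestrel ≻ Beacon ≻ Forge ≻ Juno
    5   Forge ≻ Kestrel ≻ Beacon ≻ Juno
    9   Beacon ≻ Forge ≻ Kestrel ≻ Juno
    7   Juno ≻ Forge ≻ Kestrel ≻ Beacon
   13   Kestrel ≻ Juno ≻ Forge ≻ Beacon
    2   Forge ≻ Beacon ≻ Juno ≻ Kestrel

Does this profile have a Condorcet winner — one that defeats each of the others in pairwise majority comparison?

Yes

Head-to-head results (47 voters total):
Kestrel vs Forge: Kestrel wins 24–23.
Kestrel vs Juno: Kestrel wins 38–9.
Kestrel vs Beacon: Kestrel wins 36–11.
Forge vs Juno: Forge wins 27–20.
Forge vs Beacon: Forge wins 27–20.
Juno vs Beacon: Beacon wins 27–20.
Kestrel beats each rival — Forge (24–23), Juno (38–9), Beacon (36–11) — so Kestrel is the Condorcet winner.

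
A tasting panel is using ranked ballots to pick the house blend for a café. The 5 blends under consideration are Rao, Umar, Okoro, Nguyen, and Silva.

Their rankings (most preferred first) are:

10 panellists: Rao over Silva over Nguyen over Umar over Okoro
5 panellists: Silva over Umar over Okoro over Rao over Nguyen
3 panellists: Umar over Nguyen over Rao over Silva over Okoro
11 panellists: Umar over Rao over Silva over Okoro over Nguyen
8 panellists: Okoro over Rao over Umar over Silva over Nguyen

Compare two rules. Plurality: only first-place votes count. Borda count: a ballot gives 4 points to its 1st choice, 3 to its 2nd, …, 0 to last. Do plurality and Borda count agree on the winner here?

No

Plurality first-place counts: Rao 10, Umar 14, Okoro 8, Nguyen 0, Silva 5 → Umar.
Borda totals: Rao 108, Umar 97, Okoro 53, Nguyen 29, Silva 83 → Rao.
The two rules disagree: plurality picks Umar, Borda picks Rao.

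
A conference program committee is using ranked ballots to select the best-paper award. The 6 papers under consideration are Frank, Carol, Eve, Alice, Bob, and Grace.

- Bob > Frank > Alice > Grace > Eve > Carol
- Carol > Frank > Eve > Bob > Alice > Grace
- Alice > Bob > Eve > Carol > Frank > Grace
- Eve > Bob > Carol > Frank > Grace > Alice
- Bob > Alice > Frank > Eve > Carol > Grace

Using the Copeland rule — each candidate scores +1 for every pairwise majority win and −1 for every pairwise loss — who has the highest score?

Pairwise results:
  Frank vs Carol: Carol wins 3–2.
  Frank vs Eve: Frank wins 3–2.
  Frank vs Alice: Frank wins 3–2.
  Frank vs Bob: Bob wins 4–1.
  Frank vs Grace: Frank wins 5–0.
  Carol vs Eve: Eve wins 4–1.
  Carol vs Alice: Alice wins 3–2.
  Carol vs Bob: Bob wins 4–1.
  Carol vs Grace: Carol wins 4–1.
  Eve vs Alice: Alice wins 3–2.
  Eve vs Bob: Bob wins 3–2.
  Eve vs Grace: Eve wins 4–1.
  Alice vs Bob: Bob wins 4–1.
  Alice vs Grace: Alice wins 4–1.
  Bob vs Grace: Bob wins 5–0.
Copeland scores (wins − losses):
  Frank: 3 − 2 = 1
  Carol: 2 − 3 = -1
  Eve: 2 − 3 = -1
  Alice: 3 − 2 = 1
  Bob: 5 − 0 = 5
  Grace: 0 − 5 = -5
Bob has the best Copeland score.

Bob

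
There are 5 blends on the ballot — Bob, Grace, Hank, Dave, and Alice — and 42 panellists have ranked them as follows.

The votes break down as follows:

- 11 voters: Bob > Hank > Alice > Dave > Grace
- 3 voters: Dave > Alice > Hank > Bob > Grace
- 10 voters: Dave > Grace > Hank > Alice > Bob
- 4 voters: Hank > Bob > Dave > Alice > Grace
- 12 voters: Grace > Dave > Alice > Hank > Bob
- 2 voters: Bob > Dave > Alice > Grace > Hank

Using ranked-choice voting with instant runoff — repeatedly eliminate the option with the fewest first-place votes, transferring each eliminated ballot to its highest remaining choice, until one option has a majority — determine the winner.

Round 1: Bob 13, Dave 13, Grace 12, Hank 4, Alice 0. Alice has the fewest and is eliminated.
Round 2: Bob 13, Dave 13, Grace 12, Hank 4. Hank has the fewest and is eliminated.
Round 3: Bob 17, Dave 13, Grace 12. Grace has the fewest and is eliminated.
Round 4: Dave 25, Bob 17. Dave has a majority.

Dave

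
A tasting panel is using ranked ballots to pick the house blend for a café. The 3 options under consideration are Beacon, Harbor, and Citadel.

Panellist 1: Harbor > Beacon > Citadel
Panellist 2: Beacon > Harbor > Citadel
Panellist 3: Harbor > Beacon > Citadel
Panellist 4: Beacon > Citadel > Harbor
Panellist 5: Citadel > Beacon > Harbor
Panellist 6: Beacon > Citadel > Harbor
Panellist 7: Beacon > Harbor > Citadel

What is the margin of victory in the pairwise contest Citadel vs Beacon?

Ballots ranking Citadel above Beacon: 1.
Ballots ranking Beacon above Citadel: 6.
Beacon wins 6–1, a margin of 5.

5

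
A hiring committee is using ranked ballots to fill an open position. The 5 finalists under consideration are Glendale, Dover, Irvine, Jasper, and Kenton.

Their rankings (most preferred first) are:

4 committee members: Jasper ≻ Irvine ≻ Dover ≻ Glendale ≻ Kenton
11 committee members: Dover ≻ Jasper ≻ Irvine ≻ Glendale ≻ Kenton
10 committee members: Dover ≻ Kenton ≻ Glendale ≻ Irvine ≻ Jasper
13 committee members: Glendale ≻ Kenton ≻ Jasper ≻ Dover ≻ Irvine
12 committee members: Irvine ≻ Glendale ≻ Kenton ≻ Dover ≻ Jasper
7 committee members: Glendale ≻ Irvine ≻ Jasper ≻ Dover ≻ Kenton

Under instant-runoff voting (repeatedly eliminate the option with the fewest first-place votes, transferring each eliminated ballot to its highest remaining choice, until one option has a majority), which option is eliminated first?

Round 1: Dover 21, Glendale 20, Irvine 12, Jasper 4, Kenton 0. Kenton has the fewest and is eliminated.
Round 2: Dover 21, Glendale 20, Irvine 12, Jasper 4. Jasper has the fewest and is eliminated.
Round 3: Dover 21, Glendale 20, Irvine 16. Irvine has the fewest and is eliminated.
Round 4: Glendale 32, Dover 25. Glendale has a majority.

Kenton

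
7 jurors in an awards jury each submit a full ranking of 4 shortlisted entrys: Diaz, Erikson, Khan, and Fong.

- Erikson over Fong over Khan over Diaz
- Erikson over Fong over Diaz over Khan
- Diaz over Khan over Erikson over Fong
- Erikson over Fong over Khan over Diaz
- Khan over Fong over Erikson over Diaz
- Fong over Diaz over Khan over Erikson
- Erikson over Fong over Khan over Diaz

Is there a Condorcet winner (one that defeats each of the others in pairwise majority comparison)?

Head-to-head results (7 voters total):
Diaz vs Erikson: Erikson wins 5–2.
Diaz vs Khan: Khan wins 4–3.
Diaz vs Fong: Fong wins 6–1.
Erikson vs Khan: Erikson wins 4–3.
Erikson vs Fong: Erikson wins 5–2.
Khan vs Fong: Fong wins 5–2.
Erikson beats each rival — Diaz (5–2), Khan (4–3), Fong (5–2) — so Erikson is the Condorcet winner.

Yes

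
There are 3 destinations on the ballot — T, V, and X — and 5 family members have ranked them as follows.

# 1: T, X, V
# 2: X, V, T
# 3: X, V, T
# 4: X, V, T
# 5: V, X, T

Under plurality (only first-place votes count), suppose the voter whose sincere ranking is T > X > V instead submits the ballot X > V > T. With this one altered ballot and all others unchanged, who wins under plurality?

X

First-place totals with the altered ballot: T 0, V 1, X 4.
The winner is unchanged: still X.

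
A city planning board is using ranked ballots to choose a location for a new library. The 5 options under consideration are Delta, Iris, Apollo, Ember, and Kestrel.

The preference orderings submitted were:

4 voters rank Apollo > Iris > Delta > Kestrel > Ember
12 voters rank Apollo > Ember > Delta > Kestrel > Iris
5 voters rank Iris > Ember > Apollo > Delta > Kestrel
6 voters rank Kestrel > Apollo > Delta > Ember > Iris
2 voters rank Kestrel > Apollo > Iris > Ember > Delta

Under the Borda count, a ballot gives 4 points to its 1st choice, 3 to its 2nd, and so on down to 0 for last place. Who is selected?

Apollo

Borda scores:
  Delta: 4·2 + 12·2 + 5·1 + 6·2 + 2·0 = 49
  Iris: 4·3 + 12·0 + 5·4 + 6·0 + 2·2 = 36
  Apollo: 4·4 + 12·4 + 5·2 + 6·3 + 2·3 = 98
  Ember: 4·0 + 12·3 + 5·3 + 6·1 + 2·1 = 59
  Kestrel: 4·1 + 12·1 + 5·0 + 6·4 + 2·4 = 48
Apollo has the highest total.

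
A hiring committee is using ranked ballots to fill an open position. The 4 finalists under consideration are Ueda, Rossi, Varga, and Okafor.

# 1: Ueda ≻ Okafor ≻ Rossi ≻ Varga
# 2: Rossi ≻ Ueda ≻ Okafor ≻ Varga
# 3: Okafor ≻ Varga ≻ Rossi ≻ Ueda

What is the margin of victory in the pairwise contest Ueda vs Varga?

Ballots ranking Ueda above Varga: 2.
Ballots ranking Varga above Ueda: 1.
Ueda wins 2–1, a margin of 1.

1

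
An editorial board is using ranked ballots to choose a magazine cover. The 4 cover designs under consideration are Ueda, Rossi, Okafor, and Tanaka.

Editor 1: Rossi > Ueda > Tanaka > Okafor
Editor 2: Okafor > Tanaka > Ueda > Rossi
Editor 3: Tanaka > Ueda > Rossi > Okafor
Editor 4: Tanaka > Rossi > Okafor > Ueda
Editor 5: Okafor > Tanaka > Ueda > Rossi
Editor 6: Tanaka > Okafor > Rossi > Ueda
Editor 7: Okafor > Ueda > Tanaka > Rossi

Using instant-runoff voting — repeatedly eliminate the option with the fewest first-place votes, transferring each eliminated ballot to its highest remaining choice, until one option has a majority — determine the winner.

Tanaka

Round 1: Okafor 3, Tanaka 3, Rossi 1, Ueda 0. Ueda has the fewest and is eliminated.
Round 2: Okafor 3, Tanaka 3, Rossi 1. Rossi has the fewest and is eliminated.
Round 3: Tanaka 4, Okafor 3. Tanaka has a majority.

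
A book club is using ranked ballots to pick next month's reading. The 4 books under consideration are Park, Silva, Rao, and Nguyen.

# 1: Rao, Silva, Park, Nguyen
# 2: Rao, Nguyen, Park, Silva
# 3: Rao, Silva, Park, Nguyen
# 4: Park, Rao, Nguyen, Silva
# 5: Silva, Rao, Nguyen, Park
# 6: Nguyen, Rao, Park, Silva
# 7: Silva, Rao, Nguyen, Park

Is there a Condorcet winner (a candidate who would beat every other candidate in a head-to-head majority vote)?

Head-to-head results (7 voters total):
Park vs Silva: Silva wins 4–3.
Park vs Rao: Rao wins 6–1.
Park vs Nguyen: Nguyen wins 4–3.
Silva vs Rao: Rao wins 5–2.
Silva vs Nguyen: Silva wins 4–3.
Rao vs Nguyen: Rao wins 6–1.
Rao beats each rival — Park (6–1), Silva (5–2), Nguyen (6–1) — so Rao is the Condorcet winner.

Yes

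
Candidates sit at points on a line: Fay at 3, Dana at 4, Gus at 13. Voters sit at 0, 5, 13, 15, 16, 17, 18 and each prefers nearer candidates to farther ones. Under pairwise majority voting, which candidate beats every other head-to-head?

Gus

With single-peaked preferences on a line, the Condorcet winner is the candidate closest to the median voter.
The median voter (position 15) is closest to Gus at 13.
Check: Gus vs Dana — voters closer to Gus: 5 of 7.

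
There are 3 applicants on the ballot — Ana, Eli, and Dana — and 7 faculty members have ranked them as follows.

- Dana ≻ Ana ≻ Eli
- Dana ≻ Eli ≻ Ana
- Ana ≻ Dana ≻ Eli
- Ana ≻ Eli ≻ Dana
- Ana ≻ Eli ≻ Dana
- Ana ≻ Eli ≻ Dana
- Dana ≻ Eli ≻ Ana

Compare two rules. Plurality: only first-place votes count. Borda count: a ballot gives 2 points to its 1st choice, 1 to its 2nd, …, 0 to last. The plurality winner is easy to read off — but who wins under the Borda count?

Ana

Plurality first-place counts: Ana 4, Eli 0, Dana 3 → Ana.
Borda totals: Ana 9, Eli 5, Dana 7 → Ana.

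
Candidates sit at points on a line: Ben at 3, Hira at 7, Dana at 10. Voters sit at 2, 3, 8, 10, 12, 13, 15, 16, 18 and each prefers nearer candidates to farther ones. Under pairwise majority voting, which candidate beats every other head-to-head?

Dana

With single-peaked preferences on a line, the Condorcet winner is the candidate closest to the median voter.
The median voter (position 12) is closest to Dana at 10.
Check: Dana vs Ben — voters closer to Dana: 7 of 9.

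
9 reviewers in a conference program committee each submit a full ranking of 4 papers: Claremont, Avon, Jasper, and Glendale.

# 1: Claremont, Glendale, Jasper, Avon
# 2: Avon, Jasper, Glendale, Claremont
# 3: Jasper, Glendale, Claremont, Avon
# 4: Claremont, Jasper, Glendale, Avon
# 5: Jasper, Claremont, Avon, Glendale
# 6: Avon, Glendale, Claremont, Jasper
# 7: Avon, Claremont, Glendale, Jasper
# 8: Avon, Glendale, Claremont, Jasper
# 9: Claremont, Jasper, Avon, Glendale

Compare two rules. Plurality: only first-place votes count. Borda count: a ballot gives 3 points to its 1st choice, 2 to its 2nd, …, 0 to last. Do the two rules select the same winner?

Plurality first-place counts: Claremont 3, Avon 4, Jasper 2, Glendale 0 → Avon.
Borda totals: Claremont 16, Avon 14, Jasper 13, Glendale 11 → Claremont.
The two rules disagree: plurality picks Avon, Borda picks Claremont.

No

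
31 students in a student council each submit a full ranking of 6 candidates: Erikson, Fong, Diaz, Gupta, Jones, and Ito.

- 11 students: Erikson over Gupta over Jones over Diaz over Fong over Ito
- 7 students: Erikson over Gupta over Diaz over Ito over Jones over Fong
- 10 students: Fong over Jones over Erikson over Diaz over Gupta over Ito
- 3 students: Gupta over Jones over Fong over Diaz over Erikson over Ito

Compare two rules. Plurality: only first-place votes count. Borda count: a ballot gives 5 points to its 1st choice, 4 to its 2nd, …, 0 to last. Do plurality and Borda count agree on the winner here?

Yes

Plurality first-place counts: Erikson 18, Fong 10, Diaz 0, Gupta 3, Jones 0, Ito 0 → Erikson.
Borda totals: Erikson 123, Fong 70, Diaz 69, Gupta 97, Jones 92, Ito 14 → Erikson.
The two rules agree on Erikson.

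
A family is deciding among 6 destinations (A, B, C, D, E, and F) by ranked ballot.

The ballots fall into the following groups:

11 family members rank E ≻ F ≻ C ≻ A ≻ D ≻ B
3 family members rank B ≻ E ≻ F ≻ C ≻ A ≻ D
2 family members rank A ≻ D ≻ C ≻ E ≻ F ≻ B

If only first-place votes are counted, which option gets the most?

First-place vote totals:
  A: 2
  B: 3
  C: 0
  D: 0
  E: 11
  F: 0
E has the most first-place votes.

E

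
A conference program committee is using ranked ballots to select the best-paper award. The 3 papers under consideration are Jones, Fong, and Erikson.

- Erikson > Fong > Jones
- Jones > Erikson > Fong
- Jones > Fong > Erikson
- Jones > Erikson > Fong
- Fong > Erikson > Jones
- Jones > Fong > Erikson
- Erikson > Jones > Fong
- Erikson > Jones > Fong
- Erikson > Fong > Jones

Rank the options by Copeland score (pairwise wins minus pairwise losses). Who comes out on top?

Erikson

Pairwise results:
  Jones vs Fong: Jones wins 6–3.
  Jones vs Erikson: Erikson wins 5–4.
  Fong vs Erikson: Erikson wins 6–3.
Copeland scores (wins − losses):
  Jones: 1 − 1 = 0
  Fong: 0 − 2 = -2
  Erikson: 2 − 0 = 2
Erikson has the best Copeland score.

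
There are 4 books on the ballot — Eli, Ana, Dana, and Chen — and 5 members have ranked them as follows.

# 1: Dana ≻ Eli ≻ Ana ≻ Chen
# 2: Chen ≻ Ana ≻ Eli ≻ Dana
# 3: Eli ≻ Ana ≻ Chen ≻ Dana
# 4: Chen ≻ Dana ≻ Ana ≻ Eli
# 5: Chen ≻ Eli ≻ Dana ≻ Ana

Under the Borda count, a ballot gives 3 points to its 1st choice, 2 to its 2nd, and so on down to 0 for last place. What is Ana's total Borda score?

Borda scores:
  Eli: 2 + 1 + 3 + 0 + 2 = 8
  Ana: 1 + 2 + 2 + 1 + 0 = 6
  Dana: 3 + 0 + 0 + 2 + 1 = 6
  Chen: 0 + 3 + 1 + 3 + 3 = 10

6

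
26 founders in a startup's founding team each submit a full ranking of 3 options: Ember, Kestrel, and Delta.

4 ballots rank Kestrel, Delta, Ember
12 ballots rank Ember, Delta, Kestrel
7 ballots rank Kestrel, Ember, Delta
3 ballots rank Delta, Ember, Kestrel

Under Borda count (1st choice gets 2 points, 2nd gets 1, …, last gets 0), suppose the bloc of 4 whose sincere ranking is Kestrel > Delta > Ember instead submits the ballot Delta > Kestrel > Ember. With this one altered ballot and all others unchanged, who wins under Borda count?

Borda totals with the altered ballot: Ember 34, Kestrel 18, Delta 26.
The winner is unchanged: still Ember.

Ember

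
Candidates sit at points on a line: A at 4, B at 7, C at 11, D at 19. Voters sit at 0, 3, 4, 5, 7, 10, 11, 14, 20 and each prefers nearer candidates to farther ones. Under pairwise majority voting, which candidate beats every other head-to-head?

B

With single-peaked preferences on a line, the Condorcet winner is the candidate closest to the median voter.
The median voter (position 7) is closest to B at 7.
Check: B vs A — voters closer to B: 5 of 9.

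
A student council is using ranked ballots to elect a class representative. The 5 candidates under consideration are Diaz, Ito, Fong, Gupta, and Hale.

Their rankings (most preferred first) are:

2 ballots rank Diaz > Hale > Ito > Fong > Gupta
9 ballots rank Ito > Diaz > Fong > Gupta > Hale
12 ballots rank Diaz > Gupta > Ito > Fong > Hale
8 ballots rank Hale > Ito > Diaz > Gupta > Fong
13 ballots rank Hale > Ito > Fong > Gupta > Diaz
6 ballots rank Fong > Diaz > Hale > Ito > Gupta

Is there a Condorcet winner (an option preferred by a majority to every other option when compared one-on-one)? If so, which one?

No Condorcet winner

Head-to-head results (50 voters total):
Diaz vs Ito: Ito wins 30–20.
Diaz vs Fong: Diaz wins 31–19.
Diaz vs Gupta: Diaz wins 37–13.
Diaz vs Hale: Diaz wins 29–21.
Ito vs Fong: Ito wins 44–6.
Ito vs Gupta: Ito wins 38–12.
Ito vs Hale: Hale wins 29–21.
Fong vs Gupta: Fong wins 30–20.
Fong vs Hale: Fong wins 27–23.
Gupta vs Hale: Hale wins 29–21.
No candidate beats all others: Diaz beats Hale beats Ito beats Diaz, a majority cycle.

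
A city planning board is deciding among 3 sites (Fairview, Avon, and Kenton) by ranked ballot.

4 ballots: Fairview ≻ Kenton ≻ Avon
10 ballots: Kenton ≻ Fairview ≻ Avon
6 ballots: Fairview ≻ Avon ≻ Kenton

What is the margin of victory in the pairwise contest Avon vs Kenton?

8

Ballots ranking Avon above Kenton: 6.
Ballots ranking Kenton above Avon: 4+10 = 14.
Kenton wins 14–6, a margin of 8.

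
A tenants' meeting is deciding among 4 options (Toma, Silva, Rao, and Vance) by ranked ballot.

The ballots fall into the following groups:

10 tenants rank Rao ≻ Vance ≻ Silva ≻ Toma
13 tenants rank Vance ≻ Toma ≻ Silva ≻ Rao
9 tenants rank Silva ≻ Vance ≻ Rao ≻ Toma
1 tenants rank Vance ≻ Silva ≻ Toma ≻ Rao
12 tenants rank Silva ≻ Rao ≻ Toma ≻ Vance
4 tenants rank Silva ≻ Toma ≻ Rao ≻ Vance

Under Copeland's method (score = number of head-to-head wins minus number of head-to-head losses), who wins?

Silva

Pairwise results:
  Toma vs Silva: Silva wins 36–13.
  Toma vs Rao: Rao wins 31–18.
  Toma vs Vance: Vance wins 33–16.
  Silva vs Rao: Silva wins 39–10.
  Silva vs Vance: Silva wins 25–24.
  Rao vs Vance: Rao wins 26–23.
Copeland scores (wins − losses):
  Toma: 0 − 3 = -3
  Silva: 3 − 0 = 3
  Rao: 2 − 1 = 1
  Vance: 1 − 2 = -1
Silva has the best Copeland score.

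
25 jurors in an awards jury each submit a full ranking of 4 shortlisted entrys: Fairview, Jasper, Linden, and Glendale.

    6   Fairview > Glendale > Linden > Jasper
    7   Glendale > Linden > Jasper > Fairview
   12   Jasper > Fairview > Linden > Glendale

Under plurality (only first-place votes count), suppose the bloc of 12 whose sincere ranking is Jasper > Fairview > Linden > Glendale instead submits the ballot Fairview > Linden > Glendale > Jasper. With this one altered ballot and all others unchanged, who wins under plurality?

Fairview

First-place totals with the altered ballot: Fairview 18, Jasper 0, Linden 0, Glendale 7.
The switch changes the winner from Jasper to Fairview.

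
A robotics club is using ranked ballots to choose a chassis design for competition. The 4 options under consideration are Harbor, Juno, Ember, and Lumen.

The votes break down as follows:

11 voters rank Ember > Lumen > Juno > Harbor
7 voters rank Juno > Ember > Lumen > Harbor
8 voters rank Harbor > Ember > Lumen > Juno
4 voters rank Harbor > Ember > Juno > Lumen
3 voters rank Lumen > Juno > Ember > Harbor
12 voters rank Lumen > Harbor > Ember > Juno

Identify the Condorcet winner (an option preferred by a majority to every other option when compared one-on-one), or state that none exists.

No Condorcet winner

Head-to-head results (45 voters total):
Harbor vs Juno: Harbor wins 24–21.
Harbor vs Ember: Harbor wins 24–21.
Harbor vs Lumen: Lumen wins 33–12.
Juno vs Ember: Ember wins 35–10.
Juno vs Lumen: Lumen wins 34–11.
Ember vs Lumen: Ember wins 30–15.
No candidate beats all others: Harbor beats Ember beats Lumen beats Harbor, a majority cycle.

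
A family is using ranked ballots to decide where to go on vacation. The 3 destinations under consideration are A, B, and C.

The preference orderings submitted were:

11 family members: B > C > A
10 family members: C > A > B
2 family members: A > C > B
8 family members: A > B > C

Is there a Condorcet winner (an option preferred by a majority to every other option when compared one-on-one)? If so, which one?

Head-to-head results (31 voters total):
A vs B: A wins 20–11.
A vs C: C wins 21–10.
B vs C: B wins 19–12.
No candidate beats all others: A beats B beats C beats A, a majority cycle.

There is no Condorcet winner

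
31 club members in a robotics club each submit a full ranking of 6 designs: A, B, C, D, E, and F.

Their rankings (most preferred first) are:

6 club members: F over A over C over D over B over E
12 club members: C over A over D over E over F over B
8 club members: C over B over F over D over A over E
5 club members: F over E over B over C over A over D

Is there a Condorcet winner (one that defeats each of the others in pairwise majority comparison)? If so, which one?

Head-to-head results (31 voters total):
A vs B: A wins 18–13.
A vs C: C wins 25–6.
A vs D: A wins 23–8.
A vs E: A wins 26–5.
A vs F: F wins 19–12.
B vs C: C wins 26–5.
B vs D: D wins 18–13.
B vs E: E wins 17–14.
B vs F: F wins 23–8.
C vs D: C wins 31–0.
C vs E: C wins 26–5.
C vs F: C wins 20–11.
D vs E: D wins 26–5.
D vs F: F wins 19–12.
E vs F: F wins 19–12.
C beats each rival — A (25–6), B (26–5), D (31–0), E (26–5), F (20–11) — so C is the Condorcet winner.

C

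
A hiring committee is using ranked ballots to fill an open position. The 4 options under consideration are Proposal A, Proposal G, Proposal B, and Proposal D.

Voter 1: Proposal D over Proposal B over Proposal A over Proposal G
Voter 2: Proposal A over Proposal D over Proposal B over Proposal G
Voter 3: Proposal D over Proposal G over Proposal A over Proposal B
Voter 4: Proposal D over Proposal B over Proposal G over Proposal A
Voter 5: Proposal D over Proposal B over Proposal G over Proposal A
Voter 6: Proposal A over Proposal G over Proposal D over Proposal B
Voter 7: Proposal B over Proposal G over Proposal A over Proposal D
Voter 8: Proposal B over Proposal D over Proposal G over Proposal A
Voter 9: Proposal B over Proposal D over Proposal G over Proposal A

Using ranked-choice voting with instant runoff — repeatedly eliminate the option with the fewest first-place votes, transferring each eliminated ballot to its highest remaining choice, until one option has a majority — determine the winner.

Round 1: Proposal D 4, Proposal B 3, Proposal A 2, Proposal G 0. Proposal G has the fewest and is eliminated.
Round 2: Proposal D 4, Proposal B 3, Proposal A 2. Proposal A has the fewest and is eliminated.
Round 3: Proposal D 6, Proposal B 3. Proposal D has a majority.

Proposal D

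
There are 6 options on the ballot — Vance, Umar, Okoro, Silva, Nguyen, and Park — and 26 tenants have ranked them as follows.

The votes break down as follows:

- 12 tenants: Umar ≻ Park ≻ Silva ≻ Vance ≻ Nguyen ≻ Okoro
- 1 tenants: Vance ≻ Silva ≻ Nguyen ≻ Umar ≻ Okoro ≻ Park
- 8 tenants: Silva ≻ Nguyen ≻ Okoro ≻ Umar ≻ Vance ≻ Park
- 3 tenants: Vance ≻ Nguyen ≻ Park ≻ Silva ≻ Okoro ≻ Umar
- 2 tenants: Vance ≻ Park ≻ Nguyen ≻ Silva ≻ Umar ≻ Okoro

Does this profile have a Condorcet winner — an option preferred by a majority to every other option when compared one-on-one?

Head-to-head results (26 voters total):
Vance vs Umar: Umar wins 20–6.
Vance vs Okoro: Vance wins 18–8.
Vance vs Silva: Silva wins 20–6.
Vance vs Nguyen: Vance wins 18–8.
Vance vs Park: Vance wins 14–12.
Umar vs Okoro: Umar wins 15–11.
Umar vs Silva: Silva wins 14–12.
Umar vs Nguyen: Nguyen wins 14–12.
Umar vs Park: Umar wins 21–5.
Okoro vs Silva: Silva wins 26–0.
Okoro vs Nguyen: Nguyen wins 26–0.
Okoro vs Park: Park wins 17–9.
Silva vs Nguyen: Silva wins 21–5.
Silva vs Park: Park wins 17–9.
Nguyen vs Park: Park wins 14–12.
No candidate beats all others: Vance beats Nguyen beats Umar beats Vance, a majority cycle.

No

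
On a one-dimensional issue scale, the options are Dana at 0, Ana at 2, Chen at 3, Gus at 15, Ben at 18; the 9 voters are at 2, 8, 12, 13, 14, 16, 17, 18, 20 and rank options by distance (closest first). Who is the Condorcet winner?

With single-peaked preferences on a line, the Condorcet winner is the candidate closest to the median voter.
The median voter (position 14) is closest to Gus at 15.
Check: Gus vs Ben — voters closer to Gus: 6 of 9.

Gus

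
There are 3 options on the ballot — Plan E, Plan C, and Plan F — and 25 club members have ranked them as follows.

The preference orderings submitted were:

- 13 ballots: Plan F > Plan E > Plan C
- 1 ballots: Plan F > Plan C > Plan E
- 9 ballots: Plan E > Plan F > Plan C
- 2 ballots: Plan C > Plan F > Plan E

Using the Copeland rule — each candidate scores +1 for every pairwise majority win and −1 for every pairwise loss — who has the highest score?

Pairwise results:
  Plan E vs Plan C: Plan E wins 22–3.
  Plan E vs Plan F: Plan F wins 16–9.
  Plan C vs Plan F: Plan F wins 23–2.
Copeland scores (wins − losses):
  Plan E: 1 − 1 = 0
  Plan C: 0 − 2 = -2
  Plan F: 2 − 0 = 2
Plan F has the best Copeland score.

Plan F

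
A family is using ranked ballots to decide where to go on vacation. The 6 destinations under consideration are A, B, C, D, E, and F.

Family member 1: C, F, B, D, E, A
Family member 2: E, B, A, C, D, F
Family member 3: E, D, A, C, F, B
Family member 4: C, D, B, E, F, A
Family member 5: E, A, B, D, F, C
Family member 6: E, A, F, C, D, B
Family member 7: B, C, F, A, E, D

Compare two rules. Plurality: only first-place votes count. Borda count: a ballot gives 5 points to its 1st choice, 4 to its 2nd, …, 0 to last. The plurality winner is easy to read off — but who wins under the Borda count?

Plurality first-place counts: A 0, B 1, C 2, D 0, E 4, F 0 → E.
Borda totals: A 16, B 18, C 20, D 14, E 24, F 13 → E.

E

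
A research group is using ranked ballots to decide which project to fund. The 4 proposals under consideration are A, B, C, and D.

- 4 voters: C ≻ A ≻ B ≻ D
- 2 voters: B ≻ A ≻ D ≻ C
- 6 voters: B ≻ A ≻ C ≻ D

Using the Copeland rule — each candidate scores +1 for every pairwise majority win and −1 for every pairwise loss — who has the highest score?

B

Pairwise results:
  A vs B: B wins 8–4.
  A vs C: A wins 8–4.
  A vs D: A wins 12–0.
  B vs C: B wins 8–4.
  B vs D: B wins 12–0.
  C vs D: C wins 10–2.
Copeland scores (wins − losses):
  A: 2 − 1 = 1
  B: 3 − 0 = 3
  C: 1 − 2 = -1
  D: 0 − 3 = -3
B has the best Copeland score.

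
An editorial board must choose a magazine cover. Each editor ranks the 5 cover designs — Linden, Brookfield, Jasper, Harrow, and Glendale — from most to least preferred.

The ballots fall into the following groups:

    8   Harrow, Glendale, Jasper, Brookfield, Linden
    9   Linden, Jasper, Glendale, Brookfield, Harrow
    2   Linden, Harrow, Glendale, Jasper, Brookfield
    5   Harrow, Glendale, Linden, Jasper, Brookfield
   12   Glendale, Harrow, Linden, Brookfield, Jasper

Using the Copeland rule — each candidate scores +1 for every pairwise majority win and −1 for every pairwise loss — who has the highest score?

Glendale

Pairwise results:
  Linden vs Brookfield: Linden wins 28–8.
  Linden vs Jasper: Linden wins 28–8.
  Linden vs Harrow: Harrow wins 25–11.
  Linden vs Glendale: Glendale wins 25–11.
  Brookfield vs Jasper: Jasper wins 24–12.
  Brookfield vs Harrow: Harrow wins 27–9.
  Brookfield vs Glendale: Glendale wins 36–0.
  Jasper vs Harrow: Harrow wins 27–9.
  Jasper vs Glendale: Glendale wins 27–9.
  Harrow vs Glendale: Glendale wins 21–15.
Copeland scores (wins − losses):
  Linden: 2 − 2 = 0
  Brookfield: 0 − 4 = -4
  Jasper: 1 − 3 = -2
  Harrow: 3 − 1 = 2
  Glendale: 4 − 0 = 4
Glendale has the best Copeland score.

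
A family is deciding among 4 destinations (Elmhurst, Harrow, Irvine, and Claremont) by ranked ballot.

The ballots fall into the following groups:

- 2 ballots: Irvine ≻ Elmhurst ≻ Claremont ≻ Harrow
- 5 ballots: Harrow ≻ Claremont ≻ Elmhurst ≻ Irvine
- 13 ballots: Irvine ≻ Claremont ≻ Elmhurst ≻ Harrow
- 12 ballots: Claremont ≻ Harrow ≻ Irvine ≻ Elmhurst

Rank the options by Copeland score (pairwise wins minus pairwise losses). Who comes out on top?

Pairwise results:
  Elmhurst vs Harrow: Harrow wins 17–15.
  Elmhurst vs Irvine: Irvine wins 27–5.
  Elmhurst vs Claremont: Claremont wins 30–2.
  Harrow vs Irvine: Harrow wins 17–15.
  Harrow vs Claremont: Claremont wins 27–5.
  Irvine vs Claremont: Claremont wins 17–15.
Copeland scores (wins − losses):
  Elmhurst: 0 − 3 = -3
  Harrow: 2 − 1 = 1
  Irvine: 1 − 2 = -1
  Claremont: 3 − 0 = 3
Claremont has the best Copeland score.

Claremont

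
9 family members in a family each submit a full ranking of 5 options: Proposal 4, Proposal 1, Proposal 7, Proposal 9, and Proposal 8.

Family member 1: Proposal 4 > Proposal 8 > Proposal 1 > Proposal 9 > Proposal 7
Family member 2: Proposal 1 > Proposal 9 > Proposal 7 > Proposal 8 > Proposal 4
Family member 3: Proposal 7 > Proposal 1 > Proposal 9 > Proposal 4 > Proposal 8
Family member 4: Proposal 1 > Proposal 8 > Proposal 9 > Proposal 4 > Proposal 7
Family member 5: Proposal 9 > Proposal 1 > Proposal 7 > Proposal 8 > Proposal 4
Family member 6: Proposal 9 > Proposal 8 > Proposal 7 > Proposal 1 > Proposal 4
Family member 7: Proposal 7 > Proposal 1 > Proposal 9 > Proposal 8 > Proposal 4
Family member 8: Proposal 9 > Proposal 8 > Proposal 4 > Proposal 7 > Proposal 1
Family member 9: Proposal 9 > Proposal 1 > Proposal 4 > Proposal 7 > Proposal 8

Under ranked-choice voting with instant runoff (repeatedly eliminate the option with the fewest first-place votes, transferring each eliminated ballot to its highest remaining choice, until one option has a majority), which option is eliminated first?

Proposal 8

Round 1: Proposal 9 4, Proposal 1 2, Proposal 7 2, Proposal 4 1, Proposal 8 0. Proposal 8 has the fewest and is eliminated.
Round 2: Proposal 9 4, Proposal 1 2, Proposal 7 2, Proposal 4 1. Proposal 4 has the fewest and is eliminated.
Round 3: Proposal 9 4, Proposal 1 3, Proposal 7 2. Proposal 7 has the fewest and is eliminated.
Round 4: Proposal 1 5, Proposal 9 4. Proposal 1 has a majority.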